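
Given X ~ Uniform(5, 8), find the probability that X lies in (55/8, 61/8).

P(55/8 < X < 61/8) = ∫_{55/8}^{61/8} f(x) dx
where f(x) = \frac{1}{3}
= \frac{1}{4}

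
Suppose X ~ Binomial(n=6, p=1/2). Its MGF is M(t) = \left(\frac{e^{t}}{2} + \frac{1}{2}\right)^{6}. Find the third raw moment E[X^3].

To find E[X^3], compute M^(3)(0):
M^(1)(t) = 3 \left(\frac{e^{t}}{2} + \frac{1}{2}\right)^{5} e^{t}
M^(2)(t) = 3 \left(\frac{e^{t}}{2} + \frac{1}{2}\right)^{5} e^{t} + \frac{15 \left(\frac{e^{t}}{2} + \frac{1}{2}\right)^{4} e^{2 t}}{2}
M^(3)(t) = 3 \left(\frac{e^{t}}{2} + \frac{1}{2}\right)^{5} e^{t} + \frac{45 \left(\frac{e^{t}}{2} + \frac{1}{2}\right)^{4} e^{2 t}}{2} + 15 \left(\frac{e^{t}}{2} + \frac{1}{2}\right)^{3} e^{3 t}
M^(3)(0) = \frac{81}{2}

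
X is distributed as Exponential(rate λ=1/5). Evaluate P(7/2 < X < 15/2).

P(7/2 < X < 15/2) = ∫_{7/2}^{15/2} f(x) dx
where f(x) = \frac{e^{- \frac{x}{5}}}{5}
= - \frac{1}{e^{\frac{3}{2}}} + e^{- \frac{7}{10}}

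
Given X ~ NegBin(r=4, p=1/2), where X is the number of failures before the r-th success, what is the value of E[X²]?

Using the identity E[X²] = Var(X) + (E[X])²:
E[X] = 4
Var(X) = 8
E[X²] = 8 + (4)²
= 24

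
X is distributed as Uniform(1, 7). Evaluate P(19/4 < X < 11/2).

P(19/4 < X < 11/2) = ∫_{19/4}^{11/2} f(x) dx
where f(x) = \frac{1}{6}
= \frac{1}{8}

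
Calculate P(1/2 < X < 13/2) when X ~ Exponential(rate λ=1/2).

P(1/2 < X < 13/2) = ∫_{1/2}^{13/2} f(x) dx
where f(x) = \frac{e^{- \frac{x}{2}}}{2}
= - \frac{1 - e^{3}}{e^{\frac{13}{4}}}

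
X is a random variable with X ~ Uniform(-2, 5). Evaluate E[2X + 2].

For X ~ Uniform(-2, 5):
E[X] = \frac{3}{2}
E[2X + 2] = 2 × E[X] + 2 = 5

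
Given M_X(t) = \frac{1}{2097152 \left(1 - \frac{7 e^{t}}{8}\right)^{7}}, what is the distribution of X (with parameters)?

The MGF M(t) = \frac{1}{2097152 \left(1 - \frac{7 e^{t}}{8}\right)^{7}} is the standard form for the NegativeBinomial distribution.
Comparing with the known MGF formula identifies: NegBin(r=7, p=1/8), X = failures before r-th success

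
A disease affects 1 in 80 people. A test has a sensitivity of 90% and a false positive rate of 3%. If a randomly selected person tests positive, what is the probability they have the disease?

Let D = the rare event, + = positive/flagged.
P(D) = 1/80
P(+|D) = 90/100 = 9/10
P(+|D') = 3/100
P(+) = P(+|D)P(D) + P(+|D')P(D')
     = \frac{9}{10} × \frac{1}{80} + \frac{3}{100} × \frac{79}{80}
     = \frac{327}{8000}
P(D|+) = P(+|D)P(D)/P(+) = \frac{30}{109}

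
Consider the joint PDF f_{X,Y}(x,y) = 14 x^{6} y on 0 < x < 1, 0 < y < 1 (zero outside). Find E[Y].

E[Y] = ∫_0^1 ∫_0^1 y × f(x,y) dx dy
= \frac{2}{3}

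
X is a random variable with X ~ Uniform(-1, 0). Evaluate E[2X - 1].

For X ~ Uniform(-1, 0):
E[X] = - \frac{1}{2}
E[2X - 1] = 2 × E[X] - 1 = -2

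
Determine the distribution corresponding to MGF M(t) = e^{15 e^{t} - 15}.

The MGF M(t) = e^{15 e^{t} - 15} is the standard form for the Poisson distribution.
Comparing with the known MGF formula identifies: Poisson(λ=15)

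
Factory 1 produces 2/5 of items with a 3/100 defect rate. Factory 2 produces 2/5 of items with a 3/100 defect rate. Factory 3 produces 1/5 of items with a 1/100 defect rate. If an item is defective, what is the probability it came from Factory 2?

Using Bayes' theorem:
P(F1) = 2/5, P(D|F1) = 3/100
P(F2) = 2/5, P(D|F2) = 3/100
P(F3) = 1/5, P(D|F3) = 1/100
P(D) = P(D|F1)P(F1) + P(D|F2)P(F2) + P(D|F3)P(F3)
     = \frac{13}{500}
P(F2|D) = P(D|F2)P(F2) / P(D)
= \frac{6}{13}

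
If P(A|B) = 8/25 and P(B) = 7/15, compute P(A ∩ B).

By definition, P(A|B) = P(A ∩ B) / P(B)
So P(A ∩ B) = P(A|B) × P(B)
= 8/25 × 7/15
= 56/375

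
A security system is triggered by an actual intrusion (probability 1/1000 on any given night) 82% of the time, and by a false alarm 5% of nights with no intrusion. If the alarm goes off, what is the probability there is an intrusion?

Let D = the rare event, + = positive/flagged.
P(D) = 1/1000
P(+|D) = 82/100 = 41/50
P(+|D') = 5/100 = 1/20
P(+) = P(+|D)P(D) + P(+|D')P(D')
     = \frac{41}{50} × \frac{1}{1000} + \frac{1}{20} × \frac{999}{1000}
     = \frac{5077}{100000}
P(D|+) = P(+|D)P(D)/P(+) = \frac{82}{5077}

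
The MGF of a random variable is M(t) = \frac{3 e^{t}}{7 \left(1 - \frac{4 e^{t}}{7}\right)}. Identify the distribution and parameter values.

The MGF M(t) = \frac{3 e^{t}}{7 \left(1 - \frac{4 e^{t}}{7}\right)} is the standard form for the Geometric distribution.
Comparing with the known MGF formula identifies: Geometric(p=3/7), X = trial number of first success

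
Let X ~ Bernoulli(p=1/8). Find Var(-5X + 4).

For X ~ Bernoulli(p=1/8):
Var(X) = \frac{7}{64}
Var(-5X + 4) = (-5)² × Var(X) = 25 × \frac{7}{64} = \frac{175}{64}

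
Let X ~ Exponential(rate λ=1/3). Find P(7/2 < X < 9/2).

P(7/2 < X < 9/2) = ∫_{7/2}^{9/2} f(x) dx
where f(x) = \frac{e^{- \frac{x}{3}}}{3}
= - \frac{1}{e^{\frac{3}{2}}} + e^{- \frac{7}{6}}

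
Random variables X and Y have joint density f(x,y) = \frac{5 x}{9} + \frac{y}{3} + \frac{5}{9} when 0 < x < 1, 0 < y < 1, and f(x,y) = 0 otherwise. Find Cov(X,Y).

E[XY] = ∫∫ xy × f(x,y) dx dy = \frac{31}{108}
E[X] = \frac{59}{108}
E[Y] = \frac{19}{36}
Cov(X,Y) = E[XY] - E[X]E[Y] = - \frac{5}{3888}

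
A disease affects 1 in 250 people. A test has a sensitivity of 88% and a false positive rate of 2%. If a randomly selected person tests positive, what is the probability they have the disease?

Let D = the rare event, + = positive/flagged.
P(D) = 1/250
P(+|D) = 88/100 = 22/25
P(+|D') = 2/100 = 1/50
P(+) = P(+|D)P(D) + P(+|D')P(D')
     = \frac{22}{25} × \frac{1}{250} + \frac{1}{50} × \frac{249}{250}
     = \frac{293}{12500}
P(D|+) = P(+|D)P(D)/P(+) = \frac{44}{293}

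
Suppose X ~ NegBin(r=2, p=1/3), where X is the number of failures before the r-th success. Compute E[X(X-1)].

E[X(X-1)] = E[X² - X] = E[X²] - E[X]
E[X] = 4
E[X²] = Var(X) + (E[X])² = 12 + (4)² = 28
E[X(X-1)] = 28 - 4 = 24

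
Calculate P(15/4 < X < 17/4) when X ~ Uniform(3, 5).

P(15/4 < X < 17/4) = ∫_{15/4}^{17/4} f(x) dx
where f(x) = \frac{1}{2}
= \frac{1}{4}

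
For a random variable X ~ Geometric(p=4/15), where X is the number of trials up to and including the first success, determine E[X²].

Using the identity E[X²] = Var(X) + (E[X])²:
E[X] = \frac{15}{4}
Var(X) = \frac{165}{16}
E[X²] = \frac{165}{16} + (\frac{15}{4})²
= \frac{195}{8}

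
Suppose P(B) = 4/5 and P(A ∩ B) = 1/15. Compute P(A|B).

P(A|B) = P(A ∩ B) / P(B)
= (1/15) / (4/5)
= 1/12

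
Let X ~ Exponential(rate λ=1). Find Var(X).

For X ~ Exponential(rate λ=1):
Var(X) = 1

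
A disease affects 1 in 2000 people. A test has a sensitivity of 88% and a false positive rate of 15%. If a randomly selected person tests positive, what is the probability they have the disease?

Let D = the rare event, + = positive/flagged.
P(D) = 1/2000
P(+|D) = 88/100 = 22/25
P(+|D') = 15/100 = 3/20
P(+) = P(+|D)P(D) + P(+|D')P(D')
     = \frac{22}{25} × \frac{1}{2000} + \frac{3}{20} × \frac{1999}{2000}
     = \frac{30073}{200000}
P(D|+) = P(+|D)P(D)/P(+) = \frac{88}{30073}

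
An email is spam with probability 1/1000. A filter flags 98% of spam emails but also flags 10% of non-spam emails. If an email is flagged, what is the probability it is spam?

Let D = the rare event, + = positive/flagged.
P(D) = 1/1000
P(+|D) = 98/100 = 49/50
P(+|D') = 10/100 = 1/10
P(+) = P(+|D)P(D) + P(+|D')P(D')
     = \frac{49}{50} × \frac{1}{1000} + \frac{1}{10} × \frac{999}{1000}
     = \frac{1261}{12500}
P(D|+) = P(+|D)P(D)/P(+) = \frac{49}{5044}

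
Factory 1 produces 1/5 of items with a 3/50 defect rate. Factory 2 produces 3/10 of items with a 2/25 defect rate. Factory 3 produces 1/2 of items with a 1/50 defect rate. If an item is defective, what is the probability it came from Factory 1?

Using Bayes' theorem:
P(F1) = 1/5, P(D|F1) = 3/50
P(F2) = 3/10, P(D|F2) = 2/25
P(F3) = 1/2, P(D|F3) = 1/50
P(D) = P(D|F1)P(F1) + P(D|F2)P(F2) + P(D|F3)P(F3)
     = \frac{23}{500}
P(F1|D) = P(D|F1)P(F1) / P(D)
= \frac{6}{23}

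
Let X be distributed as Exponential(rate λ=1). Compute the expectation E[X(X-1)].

E[X(X-1)] = E[X² - X] = E[X²] - E[X]
E[X] = 1
E[X²] = Var(X) + (E[X])² = 1 + (1)² = 2
E[X(X-1)] = 2 - 1 = 1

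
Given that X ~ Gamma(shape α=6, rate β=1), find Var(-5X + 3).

For X ~ Gamma(shape α=6, rate β=1):
Var(X) = 6
Var(-5X + 3) = (-5)² × Var(X) = 25 × 6 = 150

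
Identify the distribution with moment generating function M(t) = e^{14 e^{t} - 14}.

The MGF M(t) = e^{14 e^{t} - 14} is the standard form for the Poisson distribution.
Comparing with the known MGF formula identifies: Poisson(λ=14)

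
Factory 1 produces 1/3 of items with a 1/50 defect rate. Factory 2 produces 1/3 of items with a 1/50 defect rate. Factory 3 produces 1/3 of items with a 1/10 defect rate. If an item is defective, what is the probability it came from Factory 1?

Using Bayes' theorem:
P(F1) = 1/3, P(D|F1) = 1/50
P(F2) = 1/3, P(D|F2) = 1/50
P(F3) = 1/3, P(D|F3) = 1/10
P(D) = P(D|F1)P(F1) + P(D|F2)P(F2) + P(D|F3)P(F3)
     = \frac{7}{150}
P(F1|D) = P(D|F1)P(F1) / P(D)
= \frac{1}{7}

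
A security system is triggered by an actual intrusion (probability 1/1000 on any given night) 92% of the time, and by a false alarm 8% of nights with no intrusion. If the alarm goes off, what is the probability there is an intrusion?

Let D = the rare event, + = positive/flagged.
P(D) = 1/1000
P(+|D) = 92/100 = 23/25
P(+|D') = 8/100 = 2/25
P(+) = P(+|D)P(D) + P(+|D')P(D')
     = \frac{23}{25} × \frac{1}{1000} + \frac{2}{25} × \frac{999}{1000}
     = \frac{2021}{25000}
P(D|+) = P(+|D)P(D)/P(+) = \frac{23}{2021}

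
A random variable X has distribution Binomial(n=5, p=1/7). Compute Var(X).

For X ~ Binomial(n=5, p=1/7):
Var(X) = \frac{30}{49}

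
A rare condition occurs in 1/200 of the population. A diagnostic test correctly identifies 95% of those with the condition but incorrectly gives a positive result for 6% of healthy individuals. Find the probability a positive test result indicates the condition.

Let D = the rare event, + = positive/flagged.
P(D) = 1/200
P(+|D) = 95/100 = 19/20
P(+|D') = 6/100 = 3/50
P(+) = P(+|D)P(D) + P(+|D')P(D')
     = \frac{19}{20} × \frac{1}{200} + \frac{3}{50} × \frac{199}{200}
     = \frac{1289}{20000}
P(D|+) = P(+|D)P(D)/P(+) = \frac{95}{1289}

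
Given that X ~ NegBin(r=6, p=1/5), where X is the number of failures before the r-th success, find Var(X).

For X ~ NegBin(r=6, p=1/5), where X is the number of failures before the r-th success:
Var(X) = 120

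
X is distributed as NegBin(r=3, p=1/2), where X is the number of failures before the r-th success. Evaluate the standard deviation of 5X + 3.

For X ~ NegBin(r=3, p=1/2), where X is the number of failures before the r-th success:
Var(X) = 6
SD(X) = √(Var(X)) = √(6) = \sqrt{6}
SD(5X + 3) = |5| × SD(X) = 5 × \sqrt{6} = 5 \sqrt{6}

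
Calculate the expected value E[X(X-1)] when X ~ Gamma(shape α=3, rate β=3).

E[X(X-1)] = E[X² - X] = E[X²] - E[X]
E[X] = 1
E[X²] = Var(X) + (E[X])² = \frac{1}{3} + (1)² = \frac{4}{3}
E[X(X-1)] = \frac{4}{3} - 1 = \frac{1}{3}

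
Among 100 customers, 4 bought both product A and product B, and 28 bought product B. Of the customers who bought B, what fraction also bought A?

P(A ∩ B) = 4/100 = 1/25
P(B) = 28/100 = 7/25
P(A|B) = P(A ∩ B) / P(B) = (1/25) / (7/25) = 1/7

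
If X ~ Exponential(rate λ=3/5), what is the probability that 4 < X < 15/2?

P(4 < X < 15/2) = ∫_{4}^{15/2} f(x) dx
where f(x) = \frac{3 e^{- \frac{3 x}{5}}}{5}
= - \frac{1}{e^{\frac{9}{2}}} + e^{- \frac{12}{5}}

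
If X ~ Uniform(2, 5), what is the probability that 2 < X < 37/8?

P(2 < X < 37/8) = ∫_{2}^{37/8} f(x) dx
where f(x) = \frac{1}{3}
= \frac{7}{8}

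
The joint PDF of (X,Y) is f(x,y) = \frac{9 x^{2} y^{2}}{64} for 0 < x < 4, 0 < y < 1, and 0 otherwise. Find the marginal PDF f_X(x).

f_X(x) = ∫_0^1 f(x,y) dy
= ∫_0^1 \frac{9 x^{2} y^{2}}{64} dy
= \frac{3 x^{2}}{64} for 0 < x < 4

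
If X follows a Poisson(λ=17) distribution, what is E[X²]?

Using the identity E[X²] = Var(X) + (E[X])²:
E[X] = 17
Var(X) = 17
E[X²] = 17 + (17)²
= 306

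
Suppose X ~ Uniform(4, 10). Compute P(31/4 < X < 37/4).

P(31/4 < X < 37/4) = ∫_{31/4}^{37/4} f(x) dx
where f(x) = \frac{1}{6}
= \frac{1}{4}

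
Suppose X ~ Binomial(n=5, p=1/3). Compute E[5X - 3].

For X ~ Binomial(n=5, p=1/3):
E[X] = \frac{5}{3}
E[5X - 3] = 5 × E[X] - 3 = \frac{16}{3}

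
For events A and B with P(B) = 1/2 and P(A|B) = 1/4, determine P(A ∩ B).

By definition, P(A|B) = P(A ∩ B) / P(B)
So P(A ∩ B) = P(A|B) × P(B)
= 1/4 × 1/2
= 1/8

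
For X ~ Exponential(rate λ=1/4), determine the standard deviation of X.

For X ~ Exponential(rate λ=1/4):
Var(X) = 16
SD(X) = √(Var(X)) = √(16) = 4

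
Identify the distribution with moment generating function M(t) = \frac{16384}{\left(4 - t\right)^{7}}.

The MGF M(t) = \frac{16384}{\left(4 - t\right)^{7}} is the standard form for the Gamma distribution.
Comparing with the known MGF formula identifies: Gamma(shape α=7, rate β=4)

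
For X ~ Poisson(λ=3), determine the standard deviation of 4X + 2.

For X ~ Poisson(λ=3):
Var(X) = 3
SD(X) = √(Var(X)) = √(3) = \sqrt{3}
SD(4X + 2) = |4| × SD(X) = 4 × \sqrt{3} = 4 \sqrt{3}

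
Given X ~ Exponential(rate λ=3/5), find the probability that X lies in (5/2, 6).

P(5/2 < X < 6) = ∫_{5/2}^{6} f(x) dx
where f(x) = \frac{3 e^{- \frac{3 x}{5}}}{5}
= - \frac{1}{e^{\frac{18}{5}}} + e^{- \frac{3}{2}}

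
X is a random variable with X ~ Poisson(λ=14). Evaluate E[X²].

Using the identity E[X²] = Var(X) + (E[X])²:
E[X] = 14
Var(X) = 14
E[X²] = 14 + (14)²
= 210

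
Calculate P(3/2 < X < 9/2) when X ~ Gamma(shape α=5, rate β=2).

P(3/2 < X < 9/2) = ∫_{3/2}^{9/2} f(x) dx
where f(x) = \frac{4 x^{4} e^{- 2 x}}{3}
= \frac{-3563 + 131 e^{6}}{8 e^{9}}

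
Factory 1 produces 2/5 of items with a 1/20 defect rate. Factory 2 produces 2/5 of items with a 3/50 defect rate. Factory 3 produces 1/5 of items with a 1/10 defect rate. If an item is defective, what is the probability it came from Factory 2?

Using Bayes' theorem:
P(F1) = 2/5, P(D|F1) = 1/20
P(F2) = 2/5, P(D|F2) = 3/50
P(F3) = 1/5, P(D|F3) = 1/10
P(D) = P(D|F1)P(F1) + P(D|F2)P(F2) + P(D|F3)P(F3)
     = \frac{8}{125}
P(F2|D) = P(D|F2)P(F2) / P(D)
= \frac{3}{8}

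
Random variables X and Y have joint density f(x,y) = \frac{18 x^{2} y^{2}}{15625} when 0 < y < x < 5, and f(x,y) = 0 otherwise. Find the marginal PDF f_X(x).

f_X(x) = ∫_0^x \frac{18 x^{2} y^{2}}{15625} dy = \frac{6 x^{5}}{15625}
for 0 < x < 5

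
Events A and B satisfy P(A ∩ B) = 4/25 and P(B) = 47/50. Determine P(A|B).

P(A|B) = P(A ∩ B) / P(B)
= (4/25) / (47/50)
= 8/47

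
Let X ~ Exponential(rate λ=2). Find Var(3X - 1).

For X ~ Exponential(rate λ=2):
Var(X) = \frac{1}{4}
Var(3X - 1) = (3)² × Var(X) = 9 × \frac{1}{4} = \frac{9}{4}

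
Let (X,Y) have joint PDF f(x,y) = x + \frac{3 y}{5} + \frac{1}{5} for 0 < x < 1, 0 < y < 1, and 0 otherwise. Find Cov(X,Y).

E[XY] = ∫∫ xy × f(x,y) dx dy = \frac{19}{60}
E[X] = \frac{7}{12}
E[Y] = \frac{11}{20}
Cov(X,Y) = E[XY] - E[X]E[Y] = - \frac{1}{240}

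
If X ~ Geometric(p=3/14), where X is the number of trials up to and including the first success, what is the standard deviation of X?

For X ~ Geometric(p=3/14), where X is the number of trials up to and including the first success:
Var(X) = \frac{154}{9}
SD(X) = √(Var(X)) = √(\frac{154}{9}) = \frac{\sqrt{154}}{3}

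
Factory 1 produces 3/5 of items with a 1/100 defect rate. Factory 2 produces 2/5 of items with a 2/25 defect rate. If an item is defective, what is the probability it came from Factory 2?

Using Bayes' theorem:
P(F1) = 3/5, P(D|F1) = 1/100
P(F2) = 2/5, P(D|F2) = 2/25
P(D) = P(D|F1)P(F1) + P(D|F2)P(F2)
     = \frac{19}{500}
P(F2|D) = P(D|F2)P(F2) / P(D)
= \frac{16}{19}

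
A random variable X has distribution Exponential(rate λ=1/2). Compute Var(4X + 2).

For X ~ Exponential(rate λ=1/2):
Var(X) = 4
Var(4X + 2) = (4)² × Var(X) = 16 × 4 = 64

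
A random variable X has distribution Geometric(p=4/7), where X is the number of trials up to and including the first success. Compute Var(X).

For X ~ Geometric(p=4/7), where X is the number of trials up to and including the first success:
Var(X) = \frac{21}{16}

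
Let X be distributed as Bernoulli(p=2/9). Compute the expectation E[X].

For X ~ Bernoulli(p=2/9), the expected value is:
E[X] = \frac{2}{9}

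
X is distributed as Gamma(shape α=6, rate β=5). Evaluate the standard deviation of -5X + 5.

For X ~ Gamma(shape α=6, rate β=5):
Var(X) = \frac{6}{25}
SD(X) = √(Var(X)) = √(\frac{6}{25}) = \frac{\sqrt{6}}{5}
SD(-5X + 5) = |-5| × SD(X) = 5 × \frac{\sqrt{6}}{5} = \sqrt{6}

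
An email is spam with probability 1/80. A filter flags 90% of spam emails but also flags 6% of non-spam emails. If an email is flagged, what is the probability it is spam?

Let D = the rare event, + = positive/flagged.
P(D) = 1/80
P(+|D) = 90/100 = 9/10
P(+|D') = 6/100 = 3/50
P(+) = P(+|D)P(D) + P(+|D')P(D')
     = \frac{9}{10} × \frac{1}{80} + \frac{3}{50} × \frac{79}{80}
     = \frac{141}{2000}
P(D|+) = P(+|D)P(D)/P(+) = \frac{15}{94}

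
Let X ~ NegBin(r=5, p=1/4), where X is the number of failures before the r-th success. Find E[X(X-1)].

E[X(X-1)] = E[X² - X] = E[X²] - E[X]
E[X] = 15
E[X²] = Var(X) + (E[X])² = 60 + (15)² = 285
E[X(X-1)] = 285 - 15 = 270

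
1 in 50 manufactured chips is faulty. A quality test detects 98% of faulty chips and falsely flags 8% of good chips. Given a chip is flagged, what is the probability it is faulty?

Let D = the rare event, + = positive/flagged.
P(D) = 1/50
P(+|D) = 98/100 = 49/50
P(+|D') = 8/100 = 2/25
P(+) = P(+|D)P(D) + P(+|D')P(D')
     = \frac{49}{50} × \frac{1}{50} + \frac{2}{25} × \frac{49}{50}
     = \frac{49}{500}
P(D|+) = P(+|D)P(D)/P(+) = \frac{1}{5}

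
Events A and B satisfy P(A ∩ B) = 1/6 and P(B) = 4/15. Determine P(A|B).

P(A|B) = P(A ∩ B) / P(B)
= (1/6) / (4/15)
= 5/8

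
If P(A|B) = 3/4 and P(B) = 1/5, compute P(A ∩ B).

By definition, P(A|B) = P(A ∩ B) / P(B)
So P(A ∩ B) = P(A|B) × P(B)
= 3/4 × 1/5
= 3/20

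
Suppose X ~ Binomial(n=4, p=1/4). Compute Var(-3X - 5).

For X ~ Binomial(n=4, p=1/4):
Var(X) = \frac{3}{4}
Var(-3X - 5) = (-3)² × Var(X) = 9 × \frac{3}{4} = \frac{27}{4}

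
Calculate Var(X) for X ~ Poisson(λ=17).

For X ~ Poisson(λ=17):
Var(X) = 17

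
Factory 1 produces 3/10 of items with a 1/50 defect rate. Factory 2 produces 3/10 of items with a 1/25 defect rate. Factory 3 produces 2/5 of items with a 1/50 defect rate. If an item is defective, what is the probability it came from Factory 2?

Using Bayes' theorem:
P(F1) = 3/10, P(D|F1) = 1/50
P(F2) = 3/10, P(D|F2) = 1/25
P(F3) = 2/5, P(D|F3) = 1/50
P(D) = P(D|F1)P(F1) + P(D|F2)P(F2) + P(D|F3)P(F3)
     = \frac{13}{500}
P(F2|D) = P(D|F2)P(F2) / P(D)
= \frac{6}{13}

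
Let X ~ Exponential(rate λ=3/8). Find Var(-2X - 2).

For X ~ Exponential(rate λ=3/8):
Var(X) = \frac{64}{9}
Var(-2X - 2) = (-2)² × Var(X) = 4 × \frac{64}{9} = \frac{256}{9}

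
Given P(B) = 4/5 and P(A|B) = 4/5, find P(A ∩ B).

By definition, P(A|B) = P(A ∩ B) / P(B)
So P(A ∩ B) = P(A|B) × P(B)
= 4/5 × 4/5
= 16/25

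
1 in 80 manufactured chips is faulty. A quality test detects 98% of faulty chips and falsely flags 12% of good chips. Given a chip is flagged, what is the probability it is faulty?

Let D = the rare event, + = positive/flagged.
P(D) = 1/80
P(+|D) = 98/100 = 49/50
P(+|D') = 12/100 = 3/25
P(+) = P(+|D)P(D) + P(+|D')P(D')
     = \frac{49}{50} × \frac{1}{80} + \frac{3}{25} × \frac{79}{80}
     = \frac{523}{4000}
P(D|+) = P(+|D)P(D)/P(+) = \frac{49}{523}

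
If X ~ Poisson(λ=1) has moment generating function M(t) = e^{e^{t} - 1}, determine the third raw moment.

To find E[X^3], compute M^(3)(0):
M^(1)(t) = e^{t} e^{e^{t} - 1}
M^(2)(t) = e^{2 t} e^{e^{t} - 1} + e^{t} e^{e^{t} - 1}
M^(3)(t) = e^{3 t} e^{e^{t} - 1} + 3 e^{2 t} e^{e^{t} - 1} + e^{t} e^{e^{t} - 1}
M^(3)(0) = 5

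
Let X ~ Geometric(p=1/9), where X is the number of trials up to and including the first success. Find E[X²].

Using the identity E[X²] = Var(X) + (E[X])²:
E[X] = 9
Var(X) = 72
E[X²] = 72 + (9)²
= 153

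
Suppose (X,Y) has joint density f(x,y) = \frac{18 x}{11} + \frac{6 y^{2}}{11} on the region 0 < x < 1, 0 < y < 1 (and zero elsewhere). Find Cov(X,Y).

E[XY] = ∫∫ xy × f(x,y) dx dy = \frac{15}{44}
E[X] = \frac{7}{11}
E[Y] = \frac{6}{11}
Cov(X,Y) = E[XY] - E[X]E[Y] = - \frac{3}{484}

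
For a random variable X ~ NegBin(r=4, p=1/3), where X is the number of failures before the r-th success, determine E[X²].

Using the identity E[X²] = Var(X) + (E[X])²:
E[X] = 8
Var(X) = 24
E[X²] = 24 + (8)²
= 88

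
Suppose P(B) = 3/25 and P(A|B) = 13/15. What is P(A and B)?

By definition, P(A|B) = P(A ∩ B) / P(B)
So P(A ∩ B) = P(A|B) × P(B)
= 13/15 × 3/25
= 13/125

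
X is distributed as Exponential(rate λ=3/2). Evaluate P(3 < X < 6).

P(3 < X < 6) = ∫_{3}^{6} f(x) dx
where f(x) = \frac{3 e^{- \frac{3 x}{2}}}{2}
= - \frac{1}{e^{9}} + e^{- \frac{9}{2}}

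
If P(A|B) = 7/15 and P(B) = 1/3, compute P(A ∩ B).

By definition, P(A|B) = P(A ∩ B) / P(B)
So P(A ∩ B) = P(A|B) × P(B)
= 7/15 × 1/3
= 7/45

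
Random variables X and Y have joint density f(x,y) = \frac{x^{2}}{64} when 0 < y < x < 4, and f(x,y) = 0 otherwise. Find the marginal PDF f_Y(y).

f_Y(y) = ∫_y^4 \frac{x^{2}}{64} dx = \frac{1}{3} - \frac{y^{3}}{192}
for 0 < y < 4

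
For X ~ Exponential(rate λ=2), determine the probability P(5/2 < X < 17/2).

P(5/2 < X < 17/2) = ∫_{5/2}^{17/2} f(x) dx
where f(x) = 2 e^{- 2 x}
= - \frac{1 - e^{12}}{e^{17}}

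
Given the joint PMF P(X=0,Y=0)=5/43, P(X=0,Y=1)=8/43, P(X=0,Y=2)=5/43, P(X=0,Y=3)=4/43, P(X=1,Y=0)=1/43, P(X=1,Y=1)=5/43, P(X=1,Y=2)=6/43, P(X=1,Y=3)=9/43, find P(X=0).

P(X=0) = P(X=0,Y=0) + P(X=0,Y=1) + P(X=0,Y=2) + P(X=0,Y=3)
= 5/43 + 8/43 + 5/43 + 4/43
= 22/43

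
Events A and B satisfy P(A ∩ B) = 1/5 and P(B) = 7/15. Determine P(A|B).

P(A|B) = P(A ∩ B) / P(B)
= (1/5) / (7/15)
= 3/7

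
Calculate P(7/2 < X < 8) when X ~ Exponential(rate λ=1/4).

P(7/2 < X < 8) = ∫_{7/2}^{8} f(x) dx
where f(x) = \frac{e^{- \frac{x}{4}}}{4}
= - \frac{1}{e^{2}} + e^{- \frac{7}{8}}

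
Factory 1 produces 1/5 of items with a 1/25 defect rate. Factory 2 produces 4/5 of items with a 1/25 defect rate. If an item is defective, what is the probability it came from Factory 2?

Using Bayes' theorem:
P(F1) = 1/5, P(D|F1) = 1/25
P(F2) = 4/5, P(D|F2) = 1/25
P(D) = P(D|F1)P(F1) + P(D|F2)P(F2)
     = \frac{1}{25}
P(F2|D) = P(D|F2)P(F2) / P(D)
= \frac{4}{5}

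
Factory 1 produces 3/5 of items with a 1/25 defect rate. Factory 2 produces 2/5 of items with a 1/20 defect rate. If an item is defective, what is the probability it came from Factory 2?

Using Bayes' theorem:
P(F1) = 3/5, P(D|F1) = 1/25
P(F2) = 2/5, P(D|F2) = 1/20
P(D) = P(D|F1)P(F1) + P(D|F2)P(F2)
     = \frac{11}{250}
P(F2|D) = P(D|F2)P(F2) / P(D)
= \frac{5}{11}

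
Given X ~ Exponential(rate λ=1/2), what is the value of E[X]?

For X ~ Exponential(rate λ=1/2), the expected value is:
E[X] = 2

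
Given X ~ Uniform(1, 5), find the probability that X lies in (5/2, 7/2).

P(5/2 < X < 7/2) = ∫_{5/2}^{7/2} f(x) dx
where f(x) = \frac{1}{4}
= \frac{1}{4}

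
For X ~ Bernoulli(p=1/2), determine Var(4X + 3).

For X ~ Bernoulli(p=1/2):
Var(X) = \frac{1}{4}
Var(4X + 3) = (4)² × Var(X) = 16 × \frac{1}{4} = 4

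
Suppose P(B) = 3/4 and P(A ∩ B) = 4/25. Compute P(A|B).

P(A|B) = P(A ∩ B) / P(B)
= (4/25) / (3/4)
= 16/75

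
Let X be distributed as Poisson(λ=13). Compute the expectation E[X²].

Using the identity E[X²] = Var(X) + (E[X])²:
E[X] = 13
Var(X) = 13
E[X²] = 13 + (13)²
= 182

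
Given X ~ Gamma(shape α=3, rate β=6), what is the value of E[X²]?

Using the identity E[X²] = Var(X) + (E[X])²:
E[X] = \frac{1}{2}
Var(X) = \frac{1}{12}
E[X²] = \frac{1}{12} + (\frac{1}{2})²
= \frac{1}{3}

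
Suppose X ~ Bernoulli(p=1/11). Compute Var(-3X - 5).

For X ~ Bernoulli(p=1/11):
Var(X) = \frac{10}{121}
Var(-3X - 5) = (-3)² × Var(X) = 9 × \frac{10}{121} = \frac{90}{121}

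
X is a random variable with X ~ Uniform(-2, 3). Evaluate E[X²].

Using the identity E[X²] = Var(X) + (E[X])²:
E[X] = \frac{1}{2}
Var(X) = \frac{25}{12}
E[X²] = \frac{25}{12} + (\frac{1}{2})²
= \frac{7}{3}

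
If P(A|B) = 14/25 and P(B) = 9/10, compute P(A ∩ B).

By definition, P(A|B) = P(A ∩ B) / P(B)
So P(A ∩ B) = P(A|B) × P(B)
= 14/25 × 9/10
= 63/125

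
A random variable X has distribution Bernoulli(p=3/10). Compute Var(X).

For X ~ Bernoulli(p=3/10):
Var(X) = \frac{21}{100}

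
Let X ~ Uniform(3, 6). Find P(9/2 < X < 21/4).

P(9/2 < X < 21/4) = ∫_{9/2}^{21/4} f(x) dx
where f(x) = \frac{1}{3}
= \frac{1}{4}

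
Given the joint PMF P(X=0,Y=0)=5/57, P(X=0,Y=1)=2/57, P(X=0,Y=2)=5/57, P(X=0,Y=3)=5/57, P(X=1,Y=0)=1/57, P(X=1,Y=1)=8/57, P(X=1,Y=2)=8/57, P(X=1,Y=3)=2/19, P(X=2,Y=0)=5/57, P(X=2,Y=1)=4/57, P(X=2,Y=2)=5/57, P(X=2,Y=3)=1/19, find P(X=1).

P(X=1) = P(X=1,Y=0) + P(X=1,Y=1) + P(X=1,Y=2) + P(X=1,Y=3)
= 1/57 + 8/57 + 8/57 + 2/19
= 23/57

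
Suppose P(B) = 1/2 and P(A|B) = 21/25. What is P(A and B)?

By definition, P(A|B) = P(A ∩ B) / P(B)
So P(A ∩ B) = P(A|B) × P(B)
= 21/25 × 1/2
= 21/50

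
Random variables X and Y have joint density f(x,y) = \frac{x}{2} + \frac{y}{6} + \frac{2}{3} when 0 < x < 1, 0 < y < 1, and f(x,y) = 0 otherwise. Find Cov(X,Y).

E[XY] = ∫∫ xy × f(x,y) dx dy = \frac{5}{18}
E[X] = \frac{13}{24}
E[Y] = \frac{37}{72}
Cov(X,Y) = E[XY] - E[X]E[Y] = - \frac{1}{1728}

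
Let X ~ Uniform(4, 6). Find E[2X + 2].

For X ~ Uniform(4, 6):
E[X] = 5
E[2X + 2] = 2 × E[X] + 2 = 12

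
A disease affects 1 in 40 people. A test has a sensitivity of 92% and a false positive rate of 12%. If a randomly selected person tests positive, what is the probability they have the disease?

Let D = the rare event, + = positive/flagged.
P(D) = 1/40
P(+|D) = 92/100 = 23/25
P(+|D') = 12/100 = 3/25
P(+) = P(+|D)P(D) + P(+|D')P(D')
     = \frac{23}{25} × \frac{1}{40} + \frac{3}{25} × \frac{39}{40}
     = \frac{7}{50}
P(D|+) = P(+|D)P(D)/P(+) = \frac{23}{140}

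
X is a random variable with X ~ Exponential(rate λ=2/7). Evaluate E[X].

For X ~ Exponential(rate λ=2/7), the expected value is:
E[X] = \frac{7}{2}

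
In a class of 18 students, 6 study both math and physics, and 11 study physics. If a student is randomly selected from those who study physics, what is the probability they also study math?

P(A ∩ B) = 6/18 = 1/3
P(B) = 11/18
P(A|B) = P(A ∩ B) / P(B) = (1/3) / (11/18) = 6/11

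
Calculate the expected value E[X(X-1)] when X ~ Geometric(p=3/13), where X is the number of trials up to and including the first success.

E[X(X-1)] = E[X² - X] = E[X²] - E[X]
E[X] = \frac{13}{3}
E[X²] = Var(X) + (E[X])² = \frac{130}{9} + (\frac{13}{3})² = \frac{299}{9}
E[X(X-1)] = \frac{299}{9} - \frac{13}{3} = \frac{260}{9}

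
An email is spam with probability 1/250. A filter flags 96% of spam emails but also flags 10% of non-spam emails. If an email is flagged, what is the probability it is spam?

Let D = the rare event, + = positive/flagged.
P(D) = 1/250
P(+|D) = 96/100 = 24/25
P(+|D') = 10/100 = 1/10
P(+) = P(+|D)P(D) + P(+|D')P(D')
     = \frac{24}{25} × \frac{1}{250} + \frac{1}{10} × \frac{249}{250}
     = \frac{1293}{12500}
P(D|+) = P(+|D)P(D)/P(+) = \frac{16}{431}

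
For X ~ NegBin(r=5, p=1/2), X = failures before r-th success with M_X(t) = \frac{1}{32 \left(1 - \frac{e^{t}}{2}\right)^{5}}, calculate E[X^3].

To find E[X^3], compute M^(3)(0):
M^(1)(t) = \frac{5 e^{t}}{64 \left(1 - \frac{e^{t}}{2}\right)^{6}}
M^(2)(t) = \frac{5 e^{t}}{64 \left(1 - \frac{e^{t}}{2}\right)^{6}} + \frac{15 e^{2 t}}{64 \left(1 - \frac{e^{t}}{2}\right)^{7}}
M^(3)(t) = \frac{5 e^{t}}{64 \left(1 - \frac{e^{t}}{2}\right)^{6}} + \frac{45 e^{2 t}}{64 \left(1 - \frac{e^{t}}{2}\right)^{7}} + \frac{105 e^{3 t}}{128 \left(1 - \frac{e^{t}}{2}\right)^{8}}
M^(3)(0) = 305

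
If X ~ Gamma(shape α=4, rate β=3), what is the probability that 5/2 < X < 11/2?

P(5/2 < X < 11/2) = ∫_{5/2}^{11/2} f(x) dx
where f(x) = \frac{27 x^{3} e^{- 3 x}}{2}
= \frac{-14437 + 1711 e^{9}}{16 e^{\frac{33}{2}}}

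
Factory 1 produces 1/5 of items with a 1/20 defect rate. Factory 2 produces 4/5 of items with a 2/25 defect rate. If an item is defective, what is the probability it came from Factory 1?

Using Bayes' theorem:
P(F1) = 1/5, P(D|F1) = 1/20
P(F2) = 4/5, P(D|F2) = 2/25
P(D) = P(D|F1)P(F1) + P(D|F2)P(F2)
     = \frac{37}{500}
P(F1|D) = P(D|F1)P(F1) / P(D)
= \frac{5}{37}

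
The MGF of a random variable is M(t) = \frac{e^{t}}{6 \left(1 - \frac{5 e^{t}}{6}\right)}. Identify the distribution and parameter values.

The MGF M(t) = \frac{e^{t}}{6 \left(1 - \frac{5 e^{t}}{6}\right)} is the standard form for the Geometric distribution.
Comparing with the known MGF formula identifies: Geometric(p=1/6), X = trial number of first success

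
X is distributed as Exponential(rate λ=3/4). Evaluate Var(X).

For X ~ Exponential(rate λ=3/4):
Var(X) = \frac{16}{9}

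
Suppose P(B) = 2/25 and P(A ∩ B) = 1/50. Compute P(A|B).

P(A|B) = P(A ∩ B) / P(B)
= (1/50) / (2/25)
= 1/4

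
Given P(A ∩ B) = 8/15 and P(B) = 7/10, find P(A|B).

P(A|B) = P(A ∩ B) / P(B)
= (8/15) / (7/10)
= 16/21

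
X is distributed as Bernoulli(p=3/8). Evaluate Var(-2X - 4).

For X ~ Bernoulli(p=3/8):
Var(X) = \frac{15}{64}
Var(-2X - 4) = (-2)² × Var(X) = 4 × \frac{15}{64} = \frac{15}{16}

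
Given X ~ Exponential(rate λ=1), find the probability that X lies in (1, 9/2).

P(1 < X < 9/2) = ∫_{1}^{9/2} f(x) dx
where f(x) = e^{- x}
= - \frac{1}{e^{\frac{9}{2}}} + e^{-1}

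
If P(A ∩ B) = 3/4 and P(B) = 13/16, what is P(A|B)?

P(A|B) = P(A ∩ B) / P(B)
= (3/4) / (13/16)
= 12/13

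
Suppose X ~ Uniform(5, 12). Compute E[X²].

Using the identity E[X²] = Var(X) + (E[X])²:
E[X] = \frac{17}{2}
Var(X) = \frac{49}{12}
E[X²] = \frac{49}{12} + (\frac{17}{2})²
= \frac{229}{3}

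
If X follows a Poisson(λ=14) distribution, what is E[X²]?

Using the identity E[X²] = Var(X) + (E[X])²:
E[X] = 14
Var(X) = 14
E[X²] = 14 + (14)²
= 210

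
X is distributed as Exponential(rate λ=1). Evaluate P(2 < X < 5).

P(2 < X < 5) = ∫_{2}^{5} f(x) dx
where f(x) = e^{- x}
= - \frac{1 - e^{3}}{e^{5}}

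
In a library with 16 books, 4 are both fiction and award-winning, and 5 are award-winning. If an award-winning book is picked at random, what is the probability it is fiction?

P(A ∩ B) = 4/16 = 1/4
P(B) = 5/16
P(A|B) = P(A ∩ B) / P(B) = (1/4) / (5/16) = 4/5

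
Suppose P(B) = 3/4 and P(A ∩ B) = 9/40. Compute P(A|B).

P(A|B) = P(A ∩ B) / P(B)
= (9/40) / (3/4)
= 3/10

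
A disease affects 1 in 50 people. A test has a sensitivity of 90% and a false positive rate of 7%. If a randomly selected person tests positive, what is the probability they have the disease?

Let D = the rare event, + = positive/flagged.
P(D) = 1/50
P(+|D) = 90/100 = 9/10
P(+|D') = 7/100
P(+) = P(+|D)P(D) + P(+|D')P(D')
     = \frac{9}{10} × \frac{1}{50} + \frac{7}{100} × \frac{49}{50}
     = \frac{433}{5000}
P(D|+) = P(+|D)P(D)/P(+) = \frac{90}{433}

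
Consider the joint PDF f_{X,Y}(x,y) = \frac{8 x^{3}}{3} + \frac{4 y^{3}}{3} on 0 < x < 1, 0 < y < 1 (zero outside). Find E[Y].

E[Y] = ∫_0^1 ∫_0^1 y × f(x,y) dx dy
= \frac{3}{5}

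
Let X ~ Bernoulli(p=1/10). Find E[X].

For X ~ Bernoulli(p=1/10), the expected value is:
E[X] = \frac{1}{10}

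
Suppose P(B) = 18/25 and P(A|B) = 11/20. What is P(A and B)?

By definition, P(A|B) = P(A ∩ B) / P(B)
So P(A ∩ B) = P(A|B) × P(B)
= 11/20 × 18/25
= 99/250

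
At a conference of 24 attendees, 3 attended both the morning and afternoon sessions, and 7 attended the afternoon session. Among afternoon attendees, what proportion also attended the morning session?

P(A ∩ B) = 3/24 = 1/8
P(B) = 7/24
P(A|B) = P(A ∩ B) / P(B) = (1/8) / (7/24) = 3/7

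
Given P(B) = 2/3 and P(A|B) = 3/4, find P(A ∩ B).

By definition, P(A|B) = P(A ∩ B) / P(B)
So P(A ∩ B) = P(A|B) × P(B)
= 3/4 × 2/3
= 1/2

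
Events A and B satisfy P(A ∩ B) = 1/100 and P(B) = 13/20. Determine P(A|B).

P(A|B) = P(A ∩ B) / P(B)
= (1/100) / (13/20)
= 1/65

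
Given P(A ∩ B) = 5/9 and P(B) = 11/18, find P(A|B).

P(A|B) = P(A ∩ B) / P(B)
= (5/9) / (11/18)
= 10/11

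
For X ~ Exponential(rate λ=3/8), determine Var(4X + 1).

For X ~ Exponential(rate λ=3/8):
Var(X) = \frac{64}{9}
Var(4X + 1) = (4)² × Var(X) = 16 × \frac{64}{9} = \frac{1024}{9}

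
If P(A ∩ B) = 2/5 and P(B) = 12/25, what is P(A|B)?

P(A|B) = P(A ∩ B) / P(B)
= (2/5) / (12/25)
= 5/6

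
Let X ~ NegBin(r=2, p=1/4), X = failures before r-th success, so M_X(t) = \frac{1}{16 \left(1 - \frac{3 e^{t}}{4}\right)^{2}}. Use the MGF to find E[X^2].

To find E[X^2], compute M^(2)(0):
M^(1)(t) = \frac{3 e^{t}}{32 \left(1 - \frac{3 e^{t}}{4}\right)^{3}}
M^(2)(t) = \frac{3 e^{t}}{32 \left(1 - \frac{3 e^{t}}{4}\right)^{3}} + \frac{27 e^{2 t}}{128 \left(1 - \frac{3 e^{t}}{4}\right)^{4}}
M^(2)(0) = 60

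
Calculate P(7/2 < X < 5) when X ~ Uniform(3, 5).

P(7/2 < X < 5) = ∫_{7/2}^{5} f(x) dx
where f(x) = \frac{1}{2}
= \frac{3}{4}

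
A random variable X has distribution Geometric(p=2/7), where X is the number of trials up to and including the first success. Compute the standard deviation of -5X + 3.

For X ~ Geometric(p=2/7), where X is the number of trials up to and including the first success:
Var(X) = \frac{35}{4}
SD(X) = √(Var(X)) = √(\frac{35}{4}) = \frac{\sqrt{35}}{2}
SD(-5X + 3) = |-5| × SD(X) = 5 × \frac{\sqrt{35}}{2} = \frac{5 \sqrt{35}}{2}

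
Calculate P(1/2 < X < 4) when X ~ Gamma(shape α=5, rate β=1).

P(1/2 < X < 4) = ∫_{1/2}^{4} f(x) dx
where f(x) = \frac{x^{4} e^{- x}}{24}
= - \frac{103}{3 e^{4}} + \frac{211}{128 e^{\frac{1}{2}}}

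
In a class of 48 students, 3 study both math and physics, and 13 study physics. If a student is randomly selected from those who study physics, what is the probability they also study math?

P(A ∩ B) = 3/48 = 1/16
P(B) = 13/48
P(A|B) = P(A ∩ B) / P(B) = (1/16) / (13/48) = 3/13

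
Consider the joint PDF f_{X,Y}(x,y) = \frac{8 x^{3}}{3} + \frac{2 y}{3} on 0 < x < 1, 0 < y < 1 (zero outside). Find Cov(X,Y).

E[XY] = ∫∫ xy × f(x,y) dx dy = \frac{17}{45}
E[X] = \frac{7}{10}
E[Y] = \frac{5}{9}
Cov(X,Y) = E[XY] - E[X]E[Y] = - \frac{1}{90}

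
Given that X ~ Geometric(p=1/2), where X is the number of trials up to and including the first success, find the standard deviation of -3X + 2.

For X ~ Geometric(p=1/2), where X is the number of trials up to and including the first success:
Var(X) = 2
SD(X) = √(Var(X)) = √(2) = \sqrt{2}
SD(-3X + 2) = |-3| × SD(X) = 3 × \sqrt{2} = 3 \sqrt{2}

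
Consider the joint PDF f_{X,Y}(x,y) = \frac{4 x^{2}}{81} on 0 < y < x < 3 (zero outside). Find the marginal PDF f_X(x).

f_X(x) = ∫_0^x \frac{4 x^{2}}{81} dy = \frac{4 x^{3}}{81}
for 0 < x < 3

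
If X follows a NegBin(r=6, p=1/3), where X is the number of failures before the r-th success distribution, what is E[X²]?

Using the identity E[X²] = Var(X) + (E[X])²:
E[X] = 12
Var(X) = 36
E[X²] = 36 + (12)²
= 180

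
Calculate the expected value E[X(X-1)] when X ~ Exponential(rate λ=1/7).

E[X(X-1)] = E[X² - X] = E[X²] - E[X]
E[X] = 7
E[X²] = Var(X) + (E[X])² = 49 + (7)² = 98
E[X(X-1)] = 98 - 7 = 91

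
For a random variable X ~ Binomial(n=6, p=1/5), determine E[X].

For X ~ Binomial(n=6, p=1/5), the expected value is:
E[X] = \frac{6}{5}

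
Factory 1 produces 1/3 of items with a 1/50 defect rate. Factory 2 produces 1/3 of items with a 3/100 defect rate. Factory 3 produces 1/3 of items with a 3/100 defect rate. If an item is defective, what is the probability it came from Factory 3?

Using Bayes' theorem:
P(F1) = 1/3, P(D|F1) = 1/50
P(F2) = 1/3, P(D|F2) = 3/100
P(F3) = 1/3, P(D|F3) = 3/100
P(D) = P(D|F1)P(F1) + P(D|F2)P(F2) + P(D|F3)P(F3)
     = \frac{2}{75}
P(F3|D) = P(D|F3)P(F3) / P(D)
= \frac{3}{8}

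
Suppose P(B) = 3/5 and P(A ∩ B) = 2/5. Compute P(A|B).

P(A|B) = P(A ∩ B) / P(B)
= (2/5) / (3/5)
= 2/3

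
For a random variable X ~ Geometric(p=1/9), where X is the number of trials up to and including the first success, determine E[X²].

Using the identity E[X²] = Var(X) + (E[X])²:
E[X] = 9
Var(X) = 72
E[X²] = 72 + (9)²
= 153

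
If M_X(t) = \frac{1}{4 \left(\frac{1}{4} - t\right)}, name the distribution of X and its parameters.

The MGF M(t) = \frac{1}{4 \left(\frac{1}{4} - t\right)} is the standard form for the Exponential distribution.
Comparing with the known MGF formula identifies: Exponential(rate λ=1/4)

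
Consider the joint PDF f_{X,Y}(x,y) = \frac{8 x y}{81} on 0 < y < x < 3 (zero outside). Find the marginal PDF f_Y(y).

f_Y(y) = ∫_y^3 \frac{8 x y}{81} dx = \frac{4 y \left(9 - y^{2}\right)}{81}
for 0 < y < 3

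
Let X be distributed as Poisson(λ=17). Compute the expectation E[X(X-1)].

E[X(X-1)] = E[X² - X] = E[X²] - E[X]
E[X] = 17
E[X²] = Var(X) + (E[X])² = 17 + (17)² = 306
E[X(X-1)] = 306 - 17 = 289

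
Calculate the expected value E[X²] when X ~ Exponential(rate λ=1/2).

Using the identity E[X²] = Var(X) + (E[X])²:
E[X] = 2
Var(X) = 4
E[X²] = 4 + (2)²
= 8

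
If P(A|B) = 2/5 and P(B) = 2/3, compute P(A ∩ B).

By definition, P(A|B) = P(A ∩ B) / P(B)
So P(A ∩ B) = P(A|B) × P(B)
= 2/5 × 2/3
= 4/15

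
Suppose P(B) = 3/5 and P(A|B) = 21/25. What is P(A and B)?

By definition, P(A|B) = P(A ∩ B) / P(B)
So P(A ∩ B) = P(A|B) × P(B)
= 21/25 × 3/5
= 63/125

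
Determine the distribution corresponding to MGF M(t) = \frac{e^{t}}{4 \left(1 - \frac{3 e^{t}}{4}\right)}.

The MGF M(t) = \frac{e^{t}}{4 \left(1 - \frac{3 e^{t}}{4}\right)} is the standard form for the Geometric distribution.
Comparing with the known MGF formula identifies: Geometric(p=1/4), X = trial number of first success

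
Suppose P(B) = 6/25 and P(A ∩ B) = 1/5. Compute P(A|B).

P(A|B) = P(A ∩ B) / P(B)
= (1/5) / (6/25)
= 5/6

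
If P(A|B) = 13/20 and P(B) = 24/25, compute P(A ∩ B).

By definition, P(A|B) = P(A ∩ B) / P(B)
So P(A ∩ B) = P(A|B) × P(B)
= 13/20 × 24/25
= 78/125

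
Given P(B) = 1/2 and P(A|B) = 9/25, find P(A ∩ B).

By definition, P(A|B) = P(A ∩ B) / P(B)
So P(A ∩ B) = P(A|B) × P(B)
= 9/25 × 1/2
= 9/50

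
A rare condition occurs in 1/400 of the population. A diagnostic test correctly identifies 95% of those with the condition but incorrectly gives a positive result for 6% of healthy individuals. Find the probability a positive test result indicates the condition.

Let D = the rare event, + = positive/flagged.
P(D) = 1/400
P(+|D) = 95/100 = 19/20
P(+|D') = 6/100 = 3/50
P(+) = P(+|D)P(D) + P(+|D')P(D')
     = \frac{19}{20} × \frac{1}{400} + \frac{3}{50} × \frac{399}{400}
     = \frac{2489}{40000}
P(D|+) = P(+|D)P(D)/P(+) = \frac{5}{131}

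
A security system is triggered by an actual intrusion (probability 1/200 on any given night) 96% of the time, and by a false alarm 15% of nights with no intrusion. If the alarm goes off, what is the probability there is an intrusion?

Let D = the rare event, + = positive/flagged.
P(D) = 1/200
P(+|D) = 96/100 = 24/25
P(+|D') = 15/100 = 3/20
P(+) = P(+|D)P(D) + P(+|D')P(D')
     = \frac{24}{25} × \frac{1}{200} + \frac{3}{20} × \frac{199}{200}
     = \frac{3081}{20000}
P(D|+) = P(+|D)P(D)/P(+) = \frac{32}{1027}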